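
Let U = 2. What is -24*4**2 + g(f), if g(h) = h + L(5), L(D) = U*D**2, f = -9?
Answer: -343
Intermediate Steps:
L(D) = 2*D**2
g(h) = 50 + h (g(h) = h + 2*5**2 = h + 2*25 = h + 50 = 50 + h)
-24*4**2 + g(f) = -24*4**2 + (50 - 9) = -24*16 + 41 = -384 + 41 = -343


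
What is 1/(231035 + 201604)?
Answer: 1/432639 ≈ 2.3114e-6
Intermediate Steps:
1/(231035 + 201604) = 1/432639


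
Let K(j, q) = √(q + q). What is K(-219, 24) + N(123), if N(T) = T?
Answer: 123 + 4*√3 ≈ 129.93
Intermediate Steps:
K(j, q) = √2*√q (K(j, q) = √(2*q) = √2*√q)
K(-219, 24) + N(123) = √2*√24 + 123 = √2*(2*√6) + 123 = 4*√3 + 123 = 123 + 4*√3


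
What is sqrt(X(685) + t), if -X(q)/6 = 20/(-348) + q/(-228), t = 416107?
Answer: sqrt(505344315218)/1102 ≈ 645.08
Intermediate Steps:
X(q) = 10/29 + q/38 (X(q) = -6*(20/(-348) + q/(-228)) = -6*(20*(-1/348) + q*(-1/228)) = -6*(-5/87 - q/228) = 10/29 + q/38)
sqrt(X(685) + t) = sqrt((10/29 + (1/38)*685) + 416107) = sqrt((10/29 + 685/38) + 416107) = sqrt(20245/1102 + 416107) = sqrt(458570159/1102) = sqrt(505344315218)/1102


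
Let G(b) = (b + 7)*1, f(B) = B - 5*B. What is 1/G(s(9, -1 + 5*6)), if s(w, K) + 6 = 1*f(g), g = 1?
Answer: -1/3 ≈ -0.33333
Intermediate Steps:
f(B) = -4*B
s(w, K) = -10 (s(w, K) = -6 + 1*(-4*1) = -6 + 1*(-4) = -6 - 4 = -10)
G(b) = 7 + b (G(b) = (7 + b)*1 = 7 + b)
1/G(s(9, -1 + 5*6)) = 1/(7 - 10) = 1/(-3) = -1/3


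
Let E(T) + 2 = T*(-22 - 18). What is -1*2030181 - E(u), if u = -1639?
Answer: -2095739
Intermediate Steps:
E(T) = -2 - 40*T (E(T) = -2 + T*(-22 - 18) = -2 + T*(-40) = -2 - 40*T)
-1*2030181 - E(u) = -1*2030181 - (-2 - 40*(-1639)) = -2030181 - (-2 + 65560) = -2030181 - 1*65558 = -2030181 - 65558 = -2095739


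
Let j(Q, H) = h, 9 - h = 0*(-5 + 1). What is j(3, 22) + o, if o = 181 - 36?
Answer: 154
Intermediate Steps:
h = 9 (h = 9 - 0*(-5 + 1) = 9 - 0*(-4) = 9 - 1*0 = 9 + 0 = 9)
j(Q, H) = 9
o = 145
j(3, 22) + o = 9 + 145 = 154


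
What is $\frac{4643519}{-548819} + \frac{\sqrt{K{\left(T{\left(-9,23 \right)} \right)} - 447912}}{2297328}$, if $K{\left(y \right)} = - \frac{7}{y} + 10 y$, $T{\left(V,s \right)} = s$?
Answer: $- \frac{4643519}{548819} + \frac{i \sqrt{26313771}}{17612848} \approx -8.4609 + 0.00029125 i$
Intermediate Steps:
$\frac{4643519}{-548819} + \frac{\sqrt{K{\left(T{\left(-9,23 \right)} \right)} - 447912}}{2297328} = \frac{4643519}{-548819} + \frac{\sqrt{\left(- \frac{7}{23} + 10 \cdot 23\right) - 447912}}{2297328} = 4643519 \left(- \frac{1}{548819}\right) + \sqrt{\left(\left(-7\right) \frac{1}{23} + 230\right) - 447912} \cdot \frac{1}{2297328} = - \frac{4643519}{548819} + \sqrt{\left(- \frac{7}{23} + 230\right) - 447912} \cdot \frac{1}{2297328} = - \frac{4643519}{548819} + \sqrt{\frac{5283}{23} - 447912} \cdot \frac{1}{2297328} = - \frac{4643519}{548819} + \sqrt{- \frac{10296693}{23}} \cdot \frac{1}{2297328} = - \frac{4643519}{548819} + \frac{3 i \sqrt{26313771}}{23} \cdot \frac{1}{2297328} = - \frac{4643519}{548819} + \frac{i \sqrt{26313771}}{17612848}$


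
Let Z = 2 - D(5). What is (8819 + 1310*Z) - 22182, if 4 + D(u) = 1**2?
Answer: -6813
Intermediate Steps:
D(u) = -3 (D(u) = -4 + 1**2 = -4 + 1 = -3)
Z = 5 (Z = 2 - 1*(-3) = 2 + 3 = 5)
(8819 + 1310*Z) - 22182 = (8819 + 1310*5) - 22182 = (8819 + 6550) - 22182 = 15369 - 22182 = -6813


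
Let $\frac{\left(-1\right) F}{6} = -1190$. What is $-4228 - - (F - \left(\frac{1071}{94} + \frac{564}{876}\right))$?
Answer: $\frac{19899543}{6862} \approx 2900.0$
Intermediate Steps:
$F = 7140$ ($F = \left(-6\right) \left(-1190\right) = 7140$)
$-4228 - - (F - \left(\frac{1071}{94} + \frac{564}{876}\right)) = -4228 - - (7140 - \left(\frac{1071}{94} + \frac{564}{876}\right)) = -4228 - - (7140 - \left(1071 \cdot \frac{1}{94} + 564 \cdot \frac{1}{876}\right)) = -4228 - - (7140 - \left(\frac{1071}{94} + \frac{47}{73}\right)) = -4228 - - (7140 - \frac{82601}{6862}) = -4228 - \left(-1\right) \frac{48912079}{6862} = -4228 - - \frac{48912079}{6862} = -4228 + \frac{48912079}{6862} = \frac{19899543}{6862}$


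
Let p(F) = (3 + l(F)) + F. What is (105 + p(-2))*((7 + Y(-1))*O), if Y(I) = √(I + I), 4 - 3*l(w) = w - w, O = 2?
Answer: 4508/3 + 644*I*√2/3 ≈ 1502.7 + 303.58*I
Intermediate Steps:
l(w) = 4/3 (l(w) = 4/3 - (w - w)/3 = 4/3 - ⅓*0 = 4/3 + 0 = 4/3)
Y(I) = √2*√I (Y(I) = √(2*I) = √2*√I)
p(F) = 13/3 + F (p(F) = (3 + 4/3) + F = 13/3 + F)
(105 + p(-2))*((7 + Y(-1))*O) = (105 + (13/3 - 2))*((7 + √2*√(-1))*2) = (105 + 7/3)*((7 + √2*I)*2) = 322*((7 + I*√2)*2)/3 = 322*(14 + 2*I*√2)/3 = 4508/3 + 644*I*√2/3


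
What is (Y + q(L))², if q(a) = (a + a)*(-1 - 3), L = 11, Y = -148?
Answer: 55696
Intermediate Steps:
q(a) = -8*a (q(a) = (2*a)*(-4) = -8*a)
(Y + q(L))² = (-148 - 8*11)² = (-148 - 88)² = (-236)² = 55696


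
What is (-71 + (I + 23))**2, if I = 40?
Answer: 64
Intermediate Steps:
(-71 + (I + 23))**2 = (-71 + (40 + 23))**2 = (-71 + 63)**2 = (-8)**2 = 64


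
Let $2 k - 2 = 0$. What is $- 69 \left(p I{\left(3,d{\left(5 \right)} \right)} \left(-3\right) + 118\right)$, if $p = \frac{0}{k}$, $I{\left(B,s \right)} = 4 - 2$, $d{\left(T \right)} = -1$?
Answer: $-8142$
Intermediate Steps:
$I{\left(B,s \right)} = 2$
$k = 1$ ($k = 1 + \frac{1}{2} \cdot 0 = 1 + 0 = 1$)
$p = 0$ ($p = \frac{0}{1} = 0 \cdot 1 = 0$)
$- 69 \left(p I{\left(3,d{\left(5 \right)} \right)} \left(-3\right) + 118\right) = - 69 \left(0 \cdot 2 \left(-3\right) + 118\right) = - 69 \left(0 \left(-3\right) + 118\right) = - 69 \left(0 + 118\right) = \left(-69\right) 118 = -8142$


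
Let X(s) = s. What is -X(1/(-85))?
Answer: 1/85 ≈ 0.011765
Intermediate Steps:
-X(1/(-85)) = -1/(-85) = -1*(-1/85) = 1/85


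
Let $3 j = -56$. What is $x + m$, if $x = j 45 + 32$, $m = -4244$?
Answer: $-5052$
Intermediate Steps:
$j = - \frac{56}{3}$ ($j = \frac{1}{3} \left(-56\right) = - \frac{56}{3} \approx -18.667$)
$x = -808$ ($x = \left(- \frac{56}{3}\right) 45 + 32 = -840 + 32 = -808$)
$x + m = -808 - 4244 = -5052$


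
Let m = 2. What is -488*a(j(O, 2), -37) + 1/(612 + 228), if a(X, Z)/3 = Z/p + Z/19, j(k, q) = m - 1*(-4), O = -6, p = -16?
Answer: -8531441/15960 ≈ -534.55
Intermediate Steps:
j(k, q) = 6 (j(k, q) = 2 - 1*(-4) = 2 + 4 = 6)
a(X, Z) = -9*Z/304 (a(X, Z) = 3*(Z/(-16) + Z/19) = 3*(Z*(-1/16) + Z*(1/19)) = 3*(-Z/16 + Z/19) = 3*(-3*Z/304) = -9*Z/304)
-488*a(j(O, 2), -37) + 1/(612 + 228) = -(-549)*(-37)/38 + 1/(612 + 228) = -488*333/304 + 1/840 = -20313/38 + 1/840 = -8531441/15960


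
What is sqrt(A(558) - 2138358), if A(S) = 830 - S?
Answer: I*sqrt(2138086) ≈ 1462.2*I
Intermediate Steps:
sqrt(A(558) - 2138358) = sqrt((830 - 1*558) - 2138358) = sqrt((830 - 558) - 2138358) = sqrt(272 - 2138358) = sqrt(-2138086) = I*sqrt(2138086)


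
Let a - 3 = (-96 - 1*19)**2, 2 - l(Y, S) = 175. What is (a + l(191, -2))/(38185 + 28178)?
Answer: 13055/66363 ≈ 0.19672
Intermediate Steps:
l(Y, S) = -173 (l(Y, S) = 2 - 1*175 = 2 - 175 = -173)
a = 13228 (a = 3 + (-96 - 1*19)**2 = 3 + (-96 - 19)**2 = 3 + (-115)**2 = 3 + 13225 = 13228)
(a + l(191, -2))/(38185 + 28178) = (13228 - 173)/(38185 + 28178) = 13055/66363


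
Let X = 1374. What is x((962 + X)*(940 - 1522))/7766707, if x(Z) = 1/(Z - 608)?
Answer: -1/10563964193120 ≈ -9.4661e-14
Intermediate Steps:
x(Z) = 1/(-608 + Z)
x((962 + X)*(940 - 1522))/7766707 = 1/((-608 + (962 + 1374)*(940 - 1522))*7766707) = (1/7766707)/(-608 + 2336*(-582)) = (1/7766707)/(-608 - 1359552) = (1/7766707)/(-1360160) = -1/1360160*1/7766707 = -1/10563964193120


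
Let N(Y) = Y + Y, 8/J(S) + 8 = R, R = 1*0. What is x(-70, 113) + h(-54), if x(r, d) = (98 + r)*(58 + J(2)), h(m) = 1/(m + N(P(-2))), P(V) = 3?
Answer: 76607/48 ≈ 1596.0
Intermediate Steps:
R = 0
J(S) = -1 (J(S) = 8/(-8 + 0) = 8/(-8) = 8*(-1/8) = -1)
N(Y) = 2*Y
h(m) = 1/(6 + m) (h(m) = 1/(m + 2*3) = 1/(m + 6) = 1/(6 + m))
x(r, d) = 5586 + 57*r (x(r, d) = (98 + r)*(58 - 1) = (98 + r)*57 = 5586 + 57*r)
x(-70, 113) + h(-54) = (5586 + 57*(-70)) + 1/(6 - 54) = (5586 - 3990) + 1/(-48) = 1596 - 1/48 = 76607/48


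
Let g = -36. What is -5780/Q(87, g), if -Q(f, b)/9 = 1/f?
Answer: 167620/3 ≈ 55873.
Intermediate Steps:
Q(f, b) = -9/f
-5780/Q(87, g) = -5780/((-9/87)) = -5780/((-9*1/87)) = -5780/(-3/29) = -5780*(-29/3) = 167620/3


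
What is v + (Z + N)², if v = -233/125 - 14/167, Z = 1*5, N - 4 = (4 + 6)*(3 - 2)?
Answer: 7495214/20875 ≈ 359.05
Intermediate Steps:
N = 14 (N = 4 + (4 + 6)*(3 - 2) = 4 + 10*1 = 4 + 10 = 14)
Z = 5
v = -40661/20875 (v = -233*1/125 - 14*1/167 = -233/125 - 14/167 = -40661/20875 ≈ -1.9478)
v + (Z + N)² = -40661/20875 + (5 + 14)² = -40661/20875 + 19² = -40661/20875 + 361 = 7495214/20875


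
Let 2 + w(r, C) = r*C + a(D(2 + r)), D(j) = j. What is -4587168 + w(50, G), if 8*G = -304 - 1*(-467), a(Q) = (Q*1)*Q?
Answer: -18333789/4 ≈ -4.5834e+6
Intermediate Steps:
a(Q) = Q² (a(Q) = Q*Q = Q²)
G = 163/8 (G = (-304 - 1*(-467))/8 = (-304 + 467)/8 = (⅛)*163 = 163/8 ≈ 20.375)
w(r, C) = -2 + (2 + r)² + C*r (w(r, C) = -2 + (r*C + (2 + r)²) = -2 + (C*r + (2 + r)²) = -2 + ((2 + r)² + C*r) = -2 + (2 + r)² + C*r)
-4587168 + w(50, G) = -4587168 + (-2 + (2 + 50)² + (163/8)*50) = -4587168 + (-2 + 52² + 4075/4) = -4587168 + (-2 + 2704 + 4075/4) = -4587168 + 14883/4 = -18333789/4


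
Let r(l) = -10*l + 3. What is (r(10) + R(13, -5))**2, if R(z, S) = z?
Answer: 7056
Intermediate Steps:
r(l) = 3 - 10*l
(r(10) + R(13, -5))**2 = ((3 - 10*10) + 13)**2 = ((3 - 100) + 13)**2 = (-97 + 13)**2 = (-84)**2 = 7056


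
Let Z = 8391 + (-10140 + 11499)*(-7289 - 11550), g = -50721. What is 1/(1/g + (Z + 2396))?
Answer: -50721/1298022109495 ≈ -3.9076e-8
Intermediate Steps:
Z = -25593810 (Z = 8391 + 1359*(-18839) = 8391 - 25602201 = -25593810)
1/(1/g + (Z + 2396)) = 1/(1/(-50721) + (-25593810 + 2396)) = 1/(-1/50721 - 25591414) = 1/(-1298022109495/50721) = -50721/1298022109495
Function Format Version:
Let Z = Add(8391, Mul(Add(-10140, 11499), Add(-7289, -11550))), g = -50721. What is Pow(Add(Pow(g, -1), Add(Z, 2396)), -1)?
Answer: Rational(-50721, 1298022109495) ≈ -3.9076e-8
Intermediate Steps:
Z = -25593810 (Z = Add(8391, Mul(1359, -18839)) = Add(8391, -25602201) = -25593810)
Pow(Add(Pow(g, -1), Add(Z, 2396)), -1) = Pow(Add(Pow(-50721, -1), Add(-25593810, 2396)), -1) = Pow(Add(Rational(-1, 50721), -25591414), -1) = Pow(Rational(-1298022109495, 50721), -1) = Rational(-50721, 1298022109495)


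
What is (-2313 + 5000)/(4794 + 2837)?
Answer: 2687/7631 ≈ 0.35212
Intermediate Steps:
(-2313 + 5000)/(4794 + 2837) = 2687/7631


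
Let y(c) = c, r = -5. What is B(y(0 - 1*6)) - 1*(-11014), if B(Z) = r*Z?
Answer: 11044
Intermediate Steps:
B(Z) = -5*Z
B(y(0 - 1*6)) - 1*(-11014) = -5*(0 - 1*6) - 1*(-11014) = -5*(0 - 6) + 11014 = -5*(-6) + 11014 = 30 + 11014 = 11044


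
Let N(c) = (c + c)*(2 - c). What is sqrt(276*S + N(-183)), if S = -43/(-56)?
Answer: 3*I*sqrt(1469958)/14 ≈ 259.8*I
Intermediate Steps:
N(c) = 2*c*(2 - c) (N(c) = (2*c)*(2 - c) = 2*c*(2 - c))
S = 43/56 (S = -43*(-1/56) = 43/56 ≈ 0.76786)
sqrt(276*S + N(-183)) = sqrt(276*(43/56) + 2*(-183)*(2 - 1*(-183))) = sqrt(2967/14 + 2*(-183)*(2 + 183)) = sqrt(2967/14 + 2*(-183)*185) = sqrt(2967/14 - 67710) = sqrt(-944973/14) = 3*I*sqrt(1469958)/14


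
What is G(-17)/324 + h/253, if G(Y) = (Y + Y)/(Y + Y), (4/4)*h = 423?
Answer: 137305/81972 ≈ 1.6750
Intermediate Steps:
h = 423
G(Y) = 1 (G(Y) = (2*Y)/((2*Y)) = (2*Y)*(1/(2*Y)) = 1)
G(-17)/324 + h/253 = 1/324 + 423/253 = 137305/81972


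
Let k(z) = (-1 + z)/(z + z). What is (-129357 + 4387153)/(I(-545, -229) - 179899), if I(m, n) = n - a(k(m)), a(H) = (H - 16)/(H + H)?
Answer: -2324756616/98341441 ≈ -23.640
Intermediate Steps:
k(z) = (-1 + z)/(2*z) (k(z) = (-1 + z)/((2*z)) = (-1 + z)*(1/(2*z)) = (-1 + z)/(2*z))
a(H) = (-16 + H)/(2*H) (a(H) = (-16 + H)/((2*H)) = (-16 + H)*(1/(2*H)) = (-16 + H)/(2*H))
I(m, n) = n - m*(-16 + (-1 + m)/(2*m))/(-1 + m) (I(m, n) = n - (-16 + (-1 + m)/(2*m))/(2*((-1 + m)/(2*m))) = n - 2*m/(-1 + m)*(-16 + (-1 + m)/(2*m))/2 = n - m*(-16 + (-1 + m)/(2*m))/(-1 + m))
(-129357 + 4387153)/(I(-545, -229) - 179899) = (-129357 + 4387153)/((1 + 31*(-545) + 2*(-229)*(-1 - 545))/(2*(-1 - 545)) - 179899) = 4257796/((½)*(1 - 16895 + 2*(-229)*(-546))/(-546) - 179899) = 4257796/((½)*(-1/546)*(1 - 16895 + 250068) - 179899) = 4257796/((½)*(-1/546)*233174 - 179899) = 4257796/(-116587/546 - 179899) = 4257796/(-98341441/546) = 4257796*(-546/98341441) = -2324756616/98341441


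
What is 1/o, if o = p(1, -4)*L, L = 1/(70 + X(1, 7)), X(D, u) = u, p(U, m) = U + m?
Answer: -77/3 ≈ -25.667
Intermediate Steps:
L = 1/77 (L = 1/(70 + 7) = 1/77 ≈ 0.012987)
o = -3/77 (o = (1 - 4)*(1/77) = -3*1/77 = -3/77 ≈ -0.038961)
1/o = 1/(-3/77) = -77/3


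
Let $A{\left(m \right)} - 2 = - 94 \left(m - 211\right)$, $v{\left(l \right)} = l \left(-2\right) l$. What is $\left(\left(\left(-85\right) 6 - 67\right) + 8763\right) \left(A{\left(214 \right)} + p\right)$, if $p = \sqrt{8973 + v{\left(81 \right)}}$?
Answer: $-2292080 + 24558 i \sqrt{461} \approx -2.2921 \cdot 10^{6} + 5.2728 \cdot 10^{5} i$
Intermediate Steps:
$v{\left(l \right)} = - 2 l^{2}$ ($v{\left(l \right)} = - 2 l l = - 2 l^{2}$)
$p = 3 i \sqrt{461}$ ($p = \sqrt{8973 - 2 \cdot 81^{2}} = \sqrt{8973 - 13122} = \sqrt{-4149} = 3 i \sqrt{461} \approx 64.413 i$)
$A{\left(m \right)} = 19836 - 94 m$ ($A{\left(m \right)} = 2 - 94 \left(m - 211\right) = 2 - 94 \left(-211 + m\right) = 2 - \left(-19834 + 94 m\right) = 19836 - 94 m$)
$\left(\left(\left(-85\right) 6 - 67\right) + 8763\right) \left(A{\left(214 \right)} + p\right) = \left(\left(\left(-85\right) 6 - 67\right) + 8763\right) \left(\left(19836 - 20116\right) + 3 i \sqrt{461}\right) = \left(\left(-510 - 67\right) + 8763\right) \left(\left(19836 - 20116\right) + 3 i \sqrt{461}\right) = \left(-577 + 8763\right) \left(-280 + 3 i \sqrt{461}\right) = 8186 \left(-280 + 3 i \sqrt{461}\right) = -2292080 + 24558 i \sqrt{461}$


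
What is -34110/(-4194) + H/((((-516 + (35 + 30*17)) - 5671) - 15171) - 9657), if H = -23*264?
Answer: 2688883/322705 ≈ 8.3323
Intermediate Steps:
H = -6072
-34110/(-4194) + H/((((-516 + (35 + 30*17)) - 5671) - 15171) - 9657) = -34110/(-4194) - 6072/((((-516 + (35 + 30*17)) - 5671) - 15171) - 9657) = -34110*(-1/4194) - 6072/((((-516 + (35 + 510)) - 5671) - 15171) - 9657) = 1895/233 - 6072/((((-516 + 545) - 5671) - 15171) - 9657) = 1895/233 - 6072/(((29 - 5671) - 15171) - 9657) = 1895/233 - 6072/((-5642 - 15171) - 9657) = 1895/233 - 6072/(-20813 - 9657) = 1895/233 - 6072/(-30470) = 1895/233 - 6072*(-1/30470) = 1895/233 + 276/1385 = 2688883/322705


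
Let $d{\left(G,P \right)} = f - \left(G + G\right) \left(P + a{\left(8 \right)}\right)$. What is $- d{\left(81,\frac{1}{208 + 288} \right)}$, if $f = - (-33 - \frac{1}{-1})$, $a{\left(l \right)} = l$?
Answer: $\frac{313553}{248} \approx 1264.3$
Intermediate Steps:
$f = 32$ ($f = - (-33 - -1) = - (-33 + 1) = \left(-1\right) \left(-32\right) = 32$)
$d{\left(G,P \right)} = 32 - 2 G \left(8 + P\right)$ ($d{\left(G,P \right)} = 32 - \left(G + G\right) \left(P + 8\right) = 32 - 2 G \left(8 + P\right)$)
$- d{\left(81,\frac{1}{208 + 288} \right)} = - (32 - 1296 - \frac{162}{208 + 288}) = - (32 - 1296 - \frac{162}{496}) = - (32 - 1296 - 162 \cdot \frac{1}{496}) = - (32 - 1296 - \frac{81}{248}) = \left(-1\right) \left(- \frac{313553}{248}\right) = \frac{313553}{248}$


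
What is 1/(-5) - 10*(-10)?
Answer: 499/5 ≈ 99.800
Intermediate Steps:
1/(-5) - 10*(-10) = -⅕ + 100 = 499/5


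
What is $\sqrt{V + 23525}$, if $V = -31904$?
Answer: $21 i \sqrt{19} \approx 91.537 i$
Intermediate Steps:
$\sqrt{V + 23525} = \sqrt{-31904 + 23525} = \sqrt{-8379} = 21 i \sqrt{19}$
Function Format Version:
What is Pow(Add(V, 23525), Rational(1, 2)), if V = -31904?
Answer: Mul(21, I, Pow(19, Rational(1, 2))) ≈ Mul(91.537, I)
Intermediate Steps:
Pow(Add(V, 23525), Rational(1, 2)) = Pow(Add(-31904, 23525), Rational(1, 2)) = Pow(-8379, Rational(1, 2)) = Mul(21, I, Pow(19, Rational(1, 2)))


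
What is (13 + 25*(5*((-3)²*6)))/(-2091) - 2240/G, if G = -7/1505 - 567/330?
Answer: 22099451513/17039559 ≈ 1296.9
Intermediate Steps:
G = -8149/4730 (G = -7*1/1505 - 567*1/330 = -1/215 - 189/110 = -8149/4730 ≈ -1.7228)
(13 + 25*(5*((-3)²*6)))/(-2091) - 2240/G = (13 + 25*(5*((-3)²*6)))/(-2091) - 2240/(-8149/4730) = (13 + 25*(5*(9*6)))*(-1/2091) - 2240*(-4730/8149) = (13 + 25*(5*54))*(-1/2091) + 10595200/8149 = (13 + 25*270)*(-1/2091) + 10595200/8149 = (13 + 6750)*(-1/2091) + 10595200/8149 = 6763*(-1/2091) + 10595200/8149 = -6763/2091 + 10595200/8149 = 22099451513/17039559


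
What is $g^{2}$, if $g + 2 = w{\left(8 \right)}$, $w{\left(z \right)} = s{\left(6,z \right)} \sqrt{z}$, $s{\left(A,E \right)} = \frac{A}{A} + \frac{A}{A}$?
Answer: $36 - 16 \sqrt{2} \approx 13.373$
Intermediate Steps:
$s{\left(A,E \right)} = 2$ ($s{\left(A,E \right)} = 1 + 1 = 2$)
$w{\left(z \right)} = 2 \sqrt{z}$
$g = -2 + 4 \sqrt{2}$ ($g = -2 + 2 \sqrt{8} = -2 + 2 \cdot 2 \sqrt{2} = -2 + 4 \sqrt{2} \approx 3.6569$)
$g^{2} = \left(-2 + 4 \sqrt{2}\right)^{2}$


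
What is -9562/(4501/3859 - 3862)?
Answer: 36899758/14898957 ≈ 2.4767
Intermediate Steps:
-9562/(4501/3859 - 3862) = -9562/(-14898957/3859) = -9562*(-3859/14898957) = 36899758/14898957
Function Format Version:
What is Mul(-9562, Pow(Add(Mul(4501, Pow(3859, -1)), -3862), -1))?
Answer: Rational(36899758, 14898957) ≈ 2.4767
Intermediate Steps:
Mul(-9562, Pow(Add(Mul(4501, Pow(3859, -1)), -3862), -1)) = Mul(-9562, Pow(Add(Mul(4501, Rational(1, 3859)), -3862), -1)) = Mul(-9562, Pow(Add(Rational(4501, 3859), -3862), -1)) = Mul(-9562, Pow(Rational(-14898957, 3859), -1)) = Mul(-9562, Rational(-3859, 14898957)) = Rational(36899758, 14898957)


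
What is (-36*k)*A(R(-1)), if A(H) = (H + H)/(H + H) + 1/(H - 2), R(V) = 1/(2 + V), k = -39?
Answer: 0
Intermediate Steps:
A(H) = 1 + 1/(-2 + H) (A(H) = (2*H)/((2*H)) + 1/(-2 + H) = (2*H)*(1/(2*H)) + 1/(-2 + H) = 1 + 1/(-2 + H))
(-36*k)*A(R(-1)) = (-36*(-39))*((-1 + 1/(2 - 1))/(-2 + 1/(2 - 1))) = 1404*((-1 + 1/1)/(-2 + 1/1)) = 1404*((-1 + 1)/(-2 + 1)) = 1404*(0/(-1)) = 1404*(-1*0) = 1404*0 = 0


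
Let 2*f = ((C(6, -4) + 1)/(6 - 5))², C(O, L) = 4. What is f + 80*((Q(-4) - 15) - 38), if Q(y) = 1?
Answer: -8295/2 ≈ -4147.5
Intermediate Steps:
f = 25/2 (f = ((4 + 1)/(6 - 5))²/2 = (5/1)²/2 = (5*1)²/2 = (½)*5² = (½)*25 = 25/2 ≈ 12.500)
f + 80*((Q(-4) - 15) - 38) = 25/2 + 80*((1 - 15) - 38) = 25/2 + 80*(-14 - 38) = 25/2 + 80*(-52) = 25/2 - 4160 = -8295/2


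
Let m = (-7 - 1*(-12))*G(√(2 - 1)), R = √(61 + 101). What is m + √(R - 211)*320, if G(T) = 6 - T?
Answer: 25 + 320*√(-211 + 9*√2) ≈ 25.0 + 4505.9*I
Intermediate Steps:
R = 9*√2 (R = √162 = 9*√2 ≈ 12.728)
m = 25 (m = (-7 - 1*(-12))*(6 - √(2 - 1)) = (-7 + 12)*(6 - √1) = 5*(6 - 1*1) = 5*(6 - 1) = 5*5 = 25)
m + √(R - 211)*320 = 25 + √(9*√2 - 211)*320 = 25 + √(-211 + 9*√2)*320 = 25 + 320*√(-211 + 9*√2)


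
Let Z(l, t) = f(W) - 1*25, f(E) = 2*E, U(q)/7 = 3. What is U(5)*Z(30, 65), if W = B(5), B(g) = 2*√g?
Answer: -525 + 84*√5 ≈ -337.17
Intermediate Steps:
U(q) = 21 (U(q) = 7*3 = 21)
W = 2*√5 ≈ 4.4721
Z(l, t) = -25 + 4*√5 (Z(l, t) = 2*(2*√5) - 1*25 = 4*√5 - 25 = -25 + 4*√5)
U(5)*Z(30, 65) = 21*(-25 + 4*√5) = -525 + 84*√5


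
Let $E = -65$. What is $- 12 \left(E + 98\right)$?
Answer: $-396$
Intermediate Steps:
$- 12 \left(E + 98\right) = - 12 \left(-65 + 98\right) = \left(-12\right) 33 = -396$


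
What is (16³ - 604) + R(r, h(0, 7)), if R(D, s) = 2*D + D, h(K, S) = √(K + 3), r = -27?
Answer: 3411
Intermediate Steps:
h(K, S) = √(3 + K)
R(D, s) = 3*D
(16³ - 604) + R(r, h(0, 7)) = (16³ - 604) + 3*(-27) = (4096 - 604) - 81 = 3492 - 81 = 3411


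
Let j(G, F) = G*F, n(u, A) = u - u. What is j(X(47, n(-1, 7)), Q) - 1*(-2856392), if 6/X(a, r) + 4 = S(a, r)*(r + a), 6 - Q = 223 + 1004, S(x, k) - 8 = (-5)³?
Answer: 15718732502/5503 ≈ 2.8564e+6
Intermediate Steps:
S(x, k) = -117 (S(x, k) = 8 + (-5)³ = 8 - 125 = -117)
Q = -1221 (Q = 6 - (223 + 1004) = 6 - 1*1227 = 6 - 1227 = -1221)
n(u, A) = 0
X(a, r) = 6/(-4 - 117*a - 117*r) (X(a, r) = 6/(-4 - 117*(r + a)) = 6/(-4 - 117*(a + r)) = 6/(-4 + (-117*a - 117*r)) = 6/(-4 - 117*a - 117*r))
j(G, F) = F*G
j(X(47, n(-1, 7)), Q) - 1*(-2856392) = -7326/(-4 - 117*47 - 117*0) - 1*(-2856392) = -7326/(-4 - 5499 + 0) + 2856392 = -7326/(-5503) + 2856392 = -7326*(-1)/5503 + 2856392 = -1221*(-6/5503) + 2856392 = 7326/5503 + 2856392 = 15718732502/5503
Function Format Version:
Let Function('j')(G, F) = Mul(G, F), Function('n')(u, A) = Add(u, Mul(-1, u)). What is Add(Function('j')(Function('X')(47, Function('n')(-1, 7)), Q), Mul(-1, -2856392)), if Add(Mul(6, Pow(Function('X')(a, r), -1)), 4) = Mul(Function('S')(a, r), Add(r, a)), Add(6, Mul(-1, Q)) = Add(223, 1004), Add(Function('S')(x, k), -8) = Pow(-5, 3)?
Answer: Rational(15718732502, 5503) ≈ 2.8564e+6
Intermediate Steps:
Function('S')(x, k) = -117 (Function('S')(x, k) = Add(8, Pow(-5, 3)) = Add(8, -125) = -117)
Q = -1221 (Q = Add(6, Mul(-1, Add(223, 1004))) = Add(6, Mul(-1, 1227)) = Add(6, -1227) = -1221)
Function('n')(u, A) = 0
Function('X')(a, r) = Mul(6, Pow(Add(-4, Mul(-117, a), Mul(-117, r)), -1)) (Function('X')(a, r) = Mul(6, Pow(Add(-4, Mul(-117, Add(r, a))), -1)) = Mul(6, Pow(Add(-4, Mul(-117, Add(a, r))), -1)) = Mul(6, Pow(Add(-4, Add(Mul(-117, a), Mul(-117, r))), -1)) = Mul(6, Pow(Add(-4, Mul(-117, a), Mul(-117, r)), -1)))
Function('j')(G, F) = Mul(F, G)
Add(Function('j')(Function('X')(47, Function('n')(-1, 7)), Q), Mul(-1, -2856392)) = Add(Mul(-1221, Mul(6, Pow(Add(-4, Mul(-117, 47), Mul(-117, 0)), -1))), Mul(-1, -2856392)) = Add(Mul(-1221, Mul(6, Pow(Add(-4, -5499, 0), -1))), 2856392) = Add(Mul(-1221, Mul(6, Pow(-5503, -1))), 2856392) = Add(Mul(-1221, Mul(6, Rational(-1, 5503))), 2856392) = Add(Mul(-1221, Rational(-6, 5503)), 2856392) = Add(Rational(7326, 5503), 2856392) = Rational(15718732502, 5503)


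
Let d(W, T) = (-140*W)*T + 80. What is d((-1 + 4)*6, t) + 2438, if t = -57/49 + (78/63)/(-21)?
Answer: 5598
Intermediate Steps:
t = -11/9 (t = -57*1/49 + (78*(1/63))*(-1/21) = -57/49 + (26/21)*(-1/21) = -57/49 - 26/441 = -11/9 ≈ -1.2222)
d(W, T) = 80 - 140*T*W (d(W, T) = -140*T*W + 80 = 80 - 140*T*W)
d((-1 + 4)*6, t) + 2438 = (80 - 140*(-11/9)*(-1 + 4)*6) + 2438 = (80 - 140*(-11/9)*3*6) + 2438 = (80 - 140*(-11/9)*18) + 2438 = (80 + 3080) + 2438 = 3160 + 2438 = 5598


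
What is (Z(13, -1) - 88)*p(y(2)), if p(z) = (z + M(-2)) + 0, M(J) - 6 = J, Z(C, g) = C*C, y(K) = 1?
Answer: 405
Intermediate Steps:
Z(C, g) = C²
M(J) = 6 + J
p(z) = 4 + z (p(z) = (z + (6 - 2)) + 0 = (z + 4) + 0 = (4 + z) + 0 = 4 + z)
(Z(13, -1) - 88)*p(y(2)) = (13² - 88)*(4 + 1) = (169 - 88)*5 = 81*5 = 405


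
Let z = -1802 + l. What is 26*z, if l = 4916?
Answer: 80964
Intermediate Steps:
z = 3114 (z = -1802 + 4916 = 3114)
26*z = 26*3114 = 80964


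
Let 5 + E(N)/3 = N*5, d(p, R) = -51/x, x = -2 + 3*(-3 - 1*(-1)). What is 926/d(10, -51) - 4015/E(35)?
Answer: 4671/34 ≈ 137.38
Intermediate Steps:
x = -8 (x = -2 + 3*(-3 + 1) = -2 + 3*(-2) = -2 - 6 = -8)
d(p, R) = 51/8 (d(p, R) = -51/(-8) = -51*(-⅛) = 51/8)
E(N) = -15 + 15*N (E(N) = -15 + 3*(N*5) = -15 + 3*(5*N) = -15 + 15*N)
926/d(10, -51) - 4015/E(35) = 926/(51/8) - 4015/(-15 + 15*35) = 926*(8/51) - 4015/(-15 + 525) = 7408/51 - 4015/510 = 7408/51 - 4015*1/510 = 7408/51 - 803/102 = 4671/34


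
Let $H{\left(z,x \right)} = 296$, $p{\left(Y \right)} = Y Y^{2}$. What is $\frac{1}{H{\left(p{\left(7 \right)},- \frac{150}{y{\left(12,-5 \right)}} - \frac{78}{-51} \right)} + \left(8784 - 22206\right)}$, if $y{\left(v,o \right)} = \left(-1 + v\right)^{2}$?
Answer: $- \frac{1}{13126} \approx -7.6185 \cdot 10^{-5}$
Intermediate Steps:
$p{\left(Y \right)} = Y^{3}$
$\frac{1}{H{\left(p{\left(7 \right)},- \frac{150}{y{\left(12,-5 \right)}} - \frac{78}{-51} \right)} + \left(8784 - 22206\right)} = \frac{1}{296 + \left(8784 - 22206\right)} = \frac{1}{296 - 13422} = \frac{1}{-13126} = - \frac{1}{13126}$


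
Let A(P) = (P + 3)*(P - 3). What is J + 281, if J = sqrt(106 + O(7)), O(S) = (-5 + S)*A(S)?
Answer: 281 + sqrt(186) ≈ 294.64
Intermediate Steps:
A(P) = (-3 + P)*(3 + P) (A(P) = (3 + P)*(-3 + P) = (-3 + P)*(3 + P))
O(S) = (-9 + S**2)*(-5 + S) (O(S) = (-5 + S)*(-9 + S**2) = (-9 + S**2)*(-5 + S))
J = sqrt(186) (J = sqrt(106 + (-9 + 7**2)*(-5 + 7)) = sqrt(106 + (-9 + 49)*2) = sqrt(106 + 40*2) = sqrt(106 + 80) = sqrt(186) ≈ 13.638)
J + 281 = sqrt(186) + 281 = 281 + sqrt(186)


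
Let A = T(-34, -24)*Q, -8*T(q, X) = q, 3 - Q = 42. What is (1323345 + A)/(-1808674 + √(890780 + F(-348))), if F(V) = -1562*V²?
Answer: -4786399813629/6542979823888 - 5292717*I*√47068417/6542979823888 ≈ -0.73153 - 0.0055497*I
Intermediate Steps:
Q = -39 (Q = 3 - 1*42 = 3 - 42 = -39)
T(q, X) = -q/8
A = -663/4 (A = -⅛*(-34)*(-39) = (17/4)*(-39) = -663/4 ≈ -165.75)
(1323345 + A)/(-1808674 + √(890780 + F(-348))) = (1323345 - 663/4)/(-1808674 + √(890780 - 1562*(-348)²)) = 5292717/(4*(-1808674 + √(890780 - 1562*121104))) = 5292717/(4*(-1808674 + √(890780 - 189164448))) = 5292717/(4*(-1808674 + √(-188273668))) = 5292717/(4*(-1808674 + 2*I*√47068417))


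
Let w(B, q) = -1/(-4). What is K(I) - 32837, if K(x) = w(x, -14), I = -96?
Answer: -131347/4 ≈ -32837.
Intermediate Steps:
w(B, q) = ¼ (w(B, q) = -1*(-¼) = ¼)
K(x) = ¼
K(I) - 32837 = ¼ - 32837 = -131347/4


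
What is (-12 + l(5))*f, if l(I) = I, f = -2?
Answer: 14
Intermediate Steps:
(-12 + l(5))*f = (-12 + 5)*(-2) = -7*(-2) = 14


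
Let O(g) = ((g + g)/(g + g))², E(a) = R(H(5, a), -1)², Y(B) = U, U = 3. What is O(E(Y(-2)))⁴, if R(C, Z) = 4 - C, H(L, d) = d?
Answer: 1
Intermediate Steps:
Y(B) = 3
E(a) = (4 - a)²
O(g) = 1 (O(g) = ((2*g)/((2*g)))² = ((2*g)*(1/(2*g)))² = 1² = 1)
O(E(Y(-2)))⁴ = 1⁴ = 1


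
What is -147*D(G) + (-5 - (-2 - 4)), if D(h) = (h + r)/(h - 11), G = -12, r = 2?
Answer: -1447/23 ≈ -62.913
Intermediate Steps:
D(h) = (2 + h)/(-11 + h) (D(h) = (h + 2)/(h - 11) = (2 + h)/(-11 + h))
-147*D(G) + (-5 - (-2 - 4)) = -147*(2 - 12)/(-11 - 12) + (-5 - (-2 - 4)) = -147*(-10)/(-23) + (-5 - 1*(-6)) = -(-147)*(-10)/23 + (-5 + 6) = -147*10/23 + 1 = -1470/23 + 1 = -1447/23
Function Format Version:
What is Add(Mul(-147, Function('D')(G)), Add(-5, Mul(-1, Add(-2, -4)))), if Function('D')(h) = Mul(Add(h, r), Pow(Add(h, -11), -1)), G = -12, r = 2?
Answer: Rational(-1447, 23) ≈ -62.913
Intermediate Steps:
Function('D')(h) = Mul(Pow(Add(-11, h), -1), Add(2, h)) (Function('D')(h) = Mul(Add(h, 2), Pow(Add(h, -11), -1)) = Mul(Add(2, h), Pow(Add(-11, h), -1)) = Mul(Pow(Add(-11, h), -1), Add(2, h)))
Add(Mul(-147, Function('D')(G)), Add(-5, Mul(-1, Add(-2, -4)))) = Add(Mul(-147, Mul(Pow(Add(-11, -12), -1), Add(2, -12))), Add(-5, Mul(-1, Add(-2, -4)))) = Add(Mul(-147, Mul(Pow(-23, -1), -10)), Add(-5, Mul(-1, -6))) = Add(Mul(-147, Mul(Rational(-1, 23), -10)), Add(-5, 6)) = Add(Mul(-147, Rational(10, 23)), 1) = Add(Rational(-1470, 23), 1) = Rational(-1447, 23)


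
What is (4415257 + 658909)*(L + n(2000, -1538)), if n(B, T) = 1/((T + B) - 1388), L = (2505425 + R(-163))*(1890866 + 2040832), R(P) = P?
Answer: 23140831743161813954525/463 ≈ 4.9980e+19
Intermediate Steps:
L = 9849933594876 (L = (2505425 - 163)*(1890866 + 2040832) = 2505262*3931698 = 9849933594876)
n(B, T) = 1/(-1388 + B + T) (n(B, T) = 1/((B + T) - 1388) = 1/(-1388 + B + T))
(4415257 + 658909)*(L + n(2000, -1538)) = (4415257 + 658909)*(9849933594876 + 1/(-1388 + 2000 - 1538)) = 5074166*(9849933594876 + 1/(-926)) = 5074166*(9849933594876 - 1/926) = 5074166*(9121038508855175/926) = 23140831743161813954525/463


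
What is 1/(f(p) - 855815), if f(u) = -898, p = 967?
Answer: -1/856713 ≈ -1.1673e-6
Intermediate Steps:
1/(f(p) - 855815) = 1/(-898 - 855815) = 1/(-856713) = -1/856713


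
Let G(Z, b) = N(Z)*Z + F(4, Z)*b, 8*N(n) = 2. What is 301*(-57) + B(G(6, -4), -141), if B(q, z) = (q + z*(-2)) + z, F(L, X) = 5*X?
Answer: -34269/2 ≈ -17135.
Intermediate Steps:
N(n) = 1/4 (N(n) = (1/8)*2 = 1/4)
G(Z, b) = Z/4 + 5*Z*b (G(Z, b) = Z/4 + (5*Z)*b = Z/4 + 5*Z*b)
B(q, z) = q - z (B(q, z) = (q - 2*z) + z = q - z)
301*(-57) + B(G(6, -4), -141) = 301*(-57) + ((1/4)*6*(1 + 20*(-4)) - 1*(-141)) = -17157 + ((1/4)*6*(1 - 80) + 141) = -17157 + ((1/4)*6*(-79) + 141) = -17157 + (-237/2 + 141) = -17157 + 45/2 = -34269/2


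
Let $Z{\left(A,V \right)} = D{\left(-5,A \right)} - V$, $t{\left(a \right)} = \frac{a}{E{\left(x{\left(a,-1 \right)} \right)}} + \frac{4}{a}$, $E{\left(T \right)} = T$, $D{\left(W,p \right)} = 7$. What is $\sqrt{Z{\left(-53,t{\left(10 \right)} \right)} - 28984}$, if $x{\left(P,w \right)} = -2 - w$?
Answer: $\frac{33 i \sqrt{665}}{5} \approx 170.2 i$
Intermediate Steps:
$t{\left(a \right)} = - a + \frac{4}{a}$ ($t{\left(a \right)} = \frac{a}{-2 - -1} + \frac{4}{a} = \frac{a}{-2 + 1} + \frac{4}{a} = \frac{a}{-1} + \frac{4}{a} = a \left(-1\right) + \frac{4}{a} = - a + \frac{4}{a}$)
$Z{\left(A,V \right)} = 7 - V$
$\sqrt{Z{\left(-53,t{\left(10 \right)} \right)} - 28984} = \sqrt{\left(7 - \left(\left(-1\right) 10 + \frac{4}{10}\right)\right) - 28984} = \sqrt{\left(7 - \left(-10 + 4 \cdot \frac{1}{10}\right)\right) - 28984} = \sqrt{\left(7 - \left(-10 + \frac{2}{5}\right)\right) - 28984} = \sqrt{\left(7 - - \frac{48}{5}\right) - 28984} = \sqrt{\left(7 + \frac{48}{5}\right) - 28984} = \sqrt{\frac{83}{5} - 28984} = \sqrt{- \frac{144837}{5}} = \frac{33 i \sqrt{665}}{5}$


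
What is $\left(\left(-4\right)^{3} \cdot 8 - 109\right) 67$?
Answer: $-41607$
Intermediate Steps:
$\left(\left(-4\right)^{3} \cdot 8 - 109\right) 67 = \left(\left(-64\right) 8 - 109\right) 67 = \left(-512 - 109\right) 67 = \left(-621\right) 67 = -41607$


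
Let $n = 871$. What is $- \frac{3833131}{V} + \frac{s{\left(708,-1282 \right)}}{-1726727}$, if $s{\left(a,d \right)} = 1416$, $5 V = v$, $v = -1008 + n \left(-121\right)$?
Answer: $\frac{33093703300201}{183722026073} \approx 180.13$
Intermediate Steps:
$v = -106399$ ($v = -1008 + 871 \left(-121\right) = -1008 - 105391 = -106399$)
$V = - \frac{106399}{5}$ ($V = \frac{1}{5} \left(-106399\right) = - \frac{106399}{5} \approx -21280.0$)
$- \frac{3833131}{V} + \frac{s{\left(708,-1282 \right)}}{-1726727} = - \frac{3833131}{- \frac{106399}{5}} + \frac{1416}{-1726727} = \left(-3833131\right) \left(- \frac{5}{106399}\right) + 1416 \left(- \frac{1}{1726727}\right) = \frac{19165655}{106399} - \frac{1416}{1726727} = \frac{33093703300201}{183722026073}$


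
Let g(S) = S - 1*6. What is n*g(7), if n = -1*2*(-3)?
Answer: 6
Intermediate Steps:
g(S) = -6 + S (g(S) = S - 6 = -6 + S)
n = 6 (n = -2*(-3) = 6)
n*g(7) = 6*(-6 + 7) = 6*1 = 6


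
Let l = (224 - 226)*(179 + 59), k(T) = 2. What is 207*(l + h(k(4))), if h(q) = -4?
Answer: -99360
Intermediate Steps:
l = -476 (l = -2*238 = -476)
207*(l + h(k(4))) = 207*(-476 - 4) = 207*(-480) = -99360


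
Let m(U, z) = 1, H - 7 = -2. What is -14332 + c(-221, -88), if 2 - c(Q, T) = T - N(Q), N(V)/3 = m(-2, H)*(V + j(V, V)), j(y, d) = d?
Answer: -15568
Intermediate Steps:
H = 5 (H = 7 - 2 = 5)
N(V) = 6*V (N(V) = 3*(1*(V + V)) = 3*(1*(2*V)) = 3*(2*V) = 6*V)
c(Q, T) = 2 - T + 6*Q (c(Q, T) = 2 - (T - 6*Q) = 2 + (-T + 6*Q) = 2 - T + 6*Q)
-14332 + c(-221, -88) = -14332 + (2 - 1*(-88) + 6*(-221)) = -14332 + (2 + 88 - 1326) = -14332 - 1236 = -15568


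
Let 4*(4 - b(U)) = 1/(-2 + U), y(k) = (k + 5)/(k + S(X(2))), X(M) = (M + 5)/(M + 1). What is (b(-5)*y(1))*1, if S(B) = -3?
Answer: -339/28 ≈ -12.107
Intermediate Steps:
X(M) = (5 + M)/(1 + M)
y(k) = (5 + k)/(-3 + k) (y(k) = (k + 5)/(k - 3) = (5 + k)/(-3 + k))
b(U) = 4 - 1/(4*(-2 + U))
(b(-5)*y(1))*1 = (((-33 + 16*(-5))/(4*(-2 - 5)))*((5 + 1)/(-3 + 1)))*1 = (((¼)*(-33 - 80)/(-7))*(6/(-2)))*1 = (((¼)*(-⅐)*(-113))*(-½*6))*1 = ((113/28)*(-3))*1 = -339/28*1 = -339/28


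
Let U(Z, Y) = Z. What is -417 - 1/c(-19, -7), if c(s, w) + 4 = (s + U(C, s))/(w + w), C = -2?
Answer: -2083/5 ≈ -416.60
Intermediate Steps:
c(s, w) = -4 + (-2 + s)/(2*w) (c(s, w) = -4 + (s - 2)/(w + w) = -4 + (-2 + s)/((2*w)) = -4 + (-2 + s)*(1/(2*w)) = -4 + (-2 + s)/(2*w))
-417 - 1/c(-19, -7) = -417 - 1/((½)*(-2 - 19 - 8*(-7))/(-7)) = -417 - 1/((½)*(-⅐)*(-2 - 19 + 56)) = -417 - 1/((½)*(-⅐)*35) = -417 - 1/(-5/2) = -417 - 1*(-⅖) = -417 + ⅖ = -2083/5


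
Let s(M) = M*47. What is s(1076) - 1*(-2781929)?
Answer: 2832501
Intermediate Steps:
s(M) = 47*M
s(1076) - 1*(-2781929) = 47*1076 - 1*(-2781929) = 50572 + 2781929 = 2832501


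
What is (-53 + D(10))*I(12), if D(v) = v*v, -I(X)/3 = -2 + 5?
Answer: -423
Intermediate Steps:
I(X) = -9 (I(X) = -3*(-2 + 5) = -3*3 = -9)
D(v) = v**2
(-53 + D(10))*I(12) = (-53 + 10**2)*(-9) = (-53 + 100)*(-9) = 47*(-9) = -423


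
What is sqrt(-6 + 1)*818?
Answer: 818*I*sqrt(5) ≈ 1829.1*I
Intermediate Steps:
sqrt(-6 + 1)*818 = sqrt(-5)*818 = (I*sqrt(5))*818 = 818*I*sqrt(5)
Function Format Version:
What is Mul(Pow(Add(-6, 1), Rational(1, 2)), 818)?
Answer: Mul(818, I, Pow(5, Rational(1, 2))) ≈ Mul(1829.1, I)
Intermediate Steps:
Mul(Pow(Add(-6, 1), Rational(1, 2)), 818) = Mul(Pow(-5, Rational(1, 2)), 818) = Mul(Mul(I, Pow(5, Rational(1, 2))), 818) = Mul(818, I, Pow(5, Rational(1, 2)))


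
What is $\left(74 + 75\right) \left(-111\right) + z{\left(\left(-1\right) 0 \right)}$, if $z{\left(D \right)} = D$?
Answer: $-16539$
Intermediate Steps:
$\left(74 + 75\right) \left(-111\right) + z{\left(\left(-1\right) 0 \right)} = \left(74 + 75\right) \left(-111\right) - 0 = 149 \left(-111\right) + 0 = -16539 + 0 = -16539$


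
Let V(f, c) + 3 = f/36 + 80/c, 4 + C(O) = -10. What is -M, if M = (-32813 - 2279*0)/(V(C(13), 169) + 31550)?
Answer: 99817146/95966231 ≈ 1.0401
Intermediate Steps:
C(O) = -14 (C(O) = -4 - 10 = -14)
V(f, c) = -3 + 80/c + f/36 (V(f, c) = -3 + (f/36 + 80/c) = -3 + (80/c + f/36) = -3 + 80/c + f/36)
M = -99817146/95966231 (M = (-32813 - 2279*0)/((-3 + 80/169 + (1/36)*(-14)) + 31550) = (-32813 + 0)/((-3 + 80*(1/169) - 7/18) + 31550) = -32813/((-3 + 80/169 - 7/18) + 31550) = -32813/(-8869/3042 + 31550) = -32813/95966231/3042 = -32813*3042/95966231 = -99817146/95966231 ≈ -1.0401)
-M = -1*(-99817146/95966231) = 99817146/95966231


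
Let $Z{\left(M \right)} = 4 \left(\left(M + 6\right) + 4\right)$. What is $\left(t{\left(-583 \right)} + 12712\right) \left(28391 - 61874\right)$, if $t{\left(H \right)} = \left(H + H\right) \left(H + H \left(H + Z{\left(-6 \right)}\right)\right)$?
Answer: $12882304198188$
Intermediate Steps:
$Z{\left(M \right)} = 40 + 4 M$ ($Z{\left(M \right)} = 4 \left(\left(6 + M\right) + 4\right) = 4 \left(10 + M\right) = 40 + 4 M$)
$t{\left(H \right)} = 2 H \left(H + H \left(16 + H\right)\right)$ ($t{\left(H \right)} = \left(H + H\right) \left(H + H \left(H + \left(40 + 4 \left(-6\right)\right)\right)\right) = 2 H \left(H + H \left(H + \left(40 - 24\right)\right)\right) = 2 H \left(H + H \left(H + 16\right)\right) = 2 H \left(H + H \left(16 + H\right)\right)$)
$\left(t{\left(-583 \right)} + 12712\right) \left(28391 - 61874\right) = \left(2 \left(-583\right)^{2} \left(17 - 583\right) + 12712\right) \left(28391 - 61874\right) = \left(2 \cdot 339889 \left(-566\right) + 12712\right) \left(-33483\right) = \left(-384754348 + 12712\right) \left(-33483\right) = \left(-384741636\right) \left(-33483\right) = 12882304198188$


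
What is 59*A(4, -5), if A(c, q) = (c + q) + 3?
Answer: 118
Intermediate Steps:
A(c, q) = 3 + c + q
59*A(4, -5) = 59*(3 + 4 - 5) = 59*2 = 118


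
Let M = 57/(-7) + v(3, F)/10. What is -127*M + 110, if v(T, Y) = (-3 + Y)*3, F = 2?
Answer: 82757/70 ≈ 1182.2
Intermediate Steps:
v(T, Y) = -9 + 3*Y
M = -591/70 (M = 57/(-7) + (-9 + 3*2)/10 = 57*(-⅐) + (-9 + 6)*(⅒) = -57/7 - 3*⅒ = -57/7 - 3/10 = -591/70 ≈ -8.4429)
-127*M + 110 = -127*(-591/70) + 110 = 75057/70 + 110 = 82757/70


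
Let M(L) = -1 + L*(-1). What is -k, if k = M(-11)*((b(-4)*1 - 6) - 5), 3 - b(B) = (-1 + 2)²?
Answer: 90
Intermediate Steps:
M(L) = -1 - L
b(B) = 2 (b(B) = 3 - (-1 + 2)² = 3 - 1*1² = 3 - 1*1 = 3 - 1 = 2)
k = -90 (k = (-1 - 1*(-11))*((2*1 - 6) - 5) = (-1 + 11)*((2 - 6) - 5) = 10*(-4 - 5) = 10*(-9) = -90)
-k = -1*(-90) = 90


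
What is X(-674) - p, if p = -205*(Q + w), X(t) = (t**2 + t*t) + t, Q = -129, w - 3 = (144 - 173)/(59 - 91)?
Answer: 28231481/32 ≈ 8.8223e+5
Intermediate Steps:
w = 125/32 (w = 3 + (144 - 173)/(59 - 91) = 3 - 29/(-32) = 3 - 29*(-1/32) = 3 + 29/32 = 125/32 ≈ 3.9063)
X(t) = t + 2*t**2 (X(t) = (t**2 + t**2) + t = 2*t**2 + t = t + 2*t**2)
p = 820615/32 (p = -205*(-129 + 125/32) = -205*(-4003/32) = 820615/32 ≈ 25644.)
X(-674) - p = -674*(1 + 2*(-674)) - 1*820615/32 = -674*(1 - 1348) - 820615/32 = -674*(-1347) - 820615/32 = 907878 - 820615/32 = 28231481/32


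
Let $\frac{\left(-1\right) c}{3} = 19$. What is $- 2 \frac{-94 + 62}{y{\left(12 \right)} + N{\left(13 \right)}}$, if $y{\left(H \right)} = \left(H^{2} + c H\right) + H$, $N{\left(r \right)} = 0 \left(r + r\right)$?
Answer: $- \frac{4}{33} \approx -0.12121$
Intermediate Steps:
$c = -57$ ($c = \left(-3\right) 19 = -57$)
$N{\left(r \right)} = 0$ ($N{\left(r \right)} = 0 \cdot 2 r = 0$)
$y{\left(H \right)} = H^{2} - 56 H$ ($y{\left(H \right)} = \left(H^{2} - 57 H\right) + H = H^{2} - 56 H$)
$- 2 \frac{-94 + 62}{y{\left(12 \right)} + N{\left(13 \right)}} = - 2 \frac{-94 + 62}{12 \left(-56 + 12\right) + 0} = - 2 \left(- \frac{32}{12 \left(-44\right) + 0}\right) = - 2 \left(- \frac{32}{-528 + 0}\right) = - 2 \left(- \frac{32}{-528}\right) = - 2 \left(\left(-32\right) \left(- \frac{1}{528}\right)\right) = \left(-2\right) \frac{2}{33} = - \frac{4}{33}$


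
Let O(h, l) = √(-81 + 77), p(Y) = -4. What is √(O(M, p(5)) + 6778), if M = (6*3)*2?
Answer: √(6778 + 2*I) ≈ 82.329 + 0.012*I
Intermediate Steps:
M = 36 (M = 18*2 = 36)
O(h, l) = 2*I (O(h, l) = √(-4) = 2*I)
√(O(M, p(5)) + 6778) = √(2*I + 6778) = √(6778 + 2*I)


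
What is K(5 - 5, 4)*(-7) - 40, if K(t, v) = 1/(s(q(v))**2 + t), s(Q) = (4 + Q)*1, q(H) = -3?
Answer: -47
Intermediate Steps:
s(Q) = 4 + Q
K(t, v) = 1/(1 + t) (K(t, v) = 1/((4 - 3)**2 + t) = 1/(1**2 + t) = 1/(1 + t))
K(5 - 5, 4)*(-7) - 40 = -7/(1 + (5 - 5)) - 40 = -7/(1 + 0) - 40 = -7/1 - 40 = 1*(-7) - 40 = -7 - 40 = -47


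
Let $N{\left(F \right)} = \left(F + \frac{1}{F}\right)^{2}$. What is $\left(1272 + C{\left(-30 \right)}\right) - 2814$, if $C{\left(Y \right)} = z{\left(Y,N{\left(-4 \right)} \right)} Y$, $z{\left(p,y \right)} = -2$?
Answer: $-1482$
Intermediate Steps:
$C{\left(Y \right)} = - 2 Y$
$\left(1272 + C{\left(-30 \right)}\right) - 2814 = \left(1272 - -60\right) - 2814 = \left(1272 + 60\right) - 2814 = 1332 - 2814 = -1482$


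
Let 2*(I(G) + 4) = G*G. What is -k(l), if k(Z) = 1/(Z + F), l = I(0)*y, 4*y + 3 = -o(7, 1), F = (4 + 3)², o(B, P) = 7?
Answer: -1/59 ≈ -0.016949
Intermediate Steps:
F = 49 (F = 7² = 49)
y = -5/2 (y = -¾ + (-1*7)/4 = -¾ + (¼)*(-7) = -¾ - 7/4 = -5/2 ≈ -2.5000)
I(G) = -4 + G²/2 (I(G) = -4 + (G*G)/2 = -4 + G²/2)
l = 10 (l = (-4 + (½)*0²)*(-5/2) = (-4 + (½)*0)*(-5/2) = (-4 + 0)*(-5/2) = -4*(-5/2) = 10)
k(Z) = 1/(49 + Z) (k(Z) = 1/(Z + 49) = 1/(49 + Z))
-k(l) = -1/(49 + 10) = -1/59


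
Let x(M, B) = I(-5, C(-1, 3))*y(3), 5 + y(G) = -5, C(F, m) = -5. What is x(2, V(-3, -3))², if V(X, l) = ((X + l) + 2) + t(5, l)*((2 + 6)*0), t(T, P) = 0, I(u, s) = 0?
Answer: 0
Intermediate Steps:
y(G) = -10 (y(G) = -5 - 5 = -10)
V(X, l) = 2 + X + l (V(X, l) = ((X + l) + 2) + 0*((2 + 6)*0) = (2 + X + l) + 0*(8*0) = (2 + X + l) + 0*0 = (2 + X + l) + 0 = 2 + X + l)
x(M, B) = 0 (x(M, B) = 0*(-10) = 0)
x(2, V(-3, -3))² = 0² = 0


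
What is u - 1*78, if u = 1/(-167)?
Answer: -13027/167 ≈ -78.006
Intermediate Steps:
u = -1/167 ≈ -0.0059880
u - 1*78 = -1/167 - 1*78 = -1/167 - 78 = -13027/167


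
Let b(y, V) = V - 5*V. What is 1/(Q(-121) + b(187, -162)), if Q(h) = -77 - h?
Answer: 1/692 ≈ 0.0014451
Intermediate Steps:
b(y, V) = -4*V
1/(Q(-121) + b(187, -162)) = 1/((-77 - 1*(-121)) - 4*(-162)) = 1/((-77 + 121) + 648) = 1/(44 + 648) = 1/692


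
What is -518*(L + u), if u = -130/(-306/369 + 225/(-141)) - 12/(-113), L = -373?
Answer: 87334059778/528049 ≈ 1.6539e+5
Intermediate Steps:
u = 28363706/528049 (u = -130/(-306*1/369 + 225*(-1/141)) - 12*(-1/113) = -130/(-34/41 - 75/47) + 12/113 = -130/(-4673/1927) + 12/113 = -130*(-1927/4673) + 12/113 = 250510/4673 + 12/113 = 28363706/528049 ≈ 53.714)
-518*(L + u) = -518*(-373 + 28363706/528049) = -518*(-168598571/528049) = 87334059778/528049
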